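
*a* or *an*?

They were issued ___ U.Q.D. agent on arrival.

The indefinite article is chosen by the initial *sound* of the following word, not its spelling.
The initialism *U.Q.D.* is read letter by letter; the first letter, U, is pronounced /juː/, which begins with a consonant sound.
So the article is *a*: They were issued a U.Q.D. agent on arrival.

a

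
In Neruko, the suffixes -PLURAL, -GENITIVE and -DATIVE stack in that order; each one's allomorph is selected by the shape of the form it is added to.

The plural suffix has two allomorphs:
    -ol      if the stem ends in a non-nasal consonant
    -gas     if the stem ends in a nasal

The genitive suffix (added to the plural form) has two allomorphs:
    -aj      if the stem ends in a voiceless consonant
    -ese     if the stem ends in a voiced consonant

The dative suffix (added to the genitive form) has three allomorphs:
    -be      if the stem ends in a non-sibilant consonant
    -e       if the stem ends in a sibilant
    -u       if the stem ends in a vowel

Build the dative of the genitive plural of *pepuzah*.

*pepuzah* — final consonant /h/ (non-nasal) → -ol → *pepuzahol*.
Since the final consonant of the plural form *pepuzahol* is /l/ (voiced), it takes -ese, giving *pepuzaholese*.
The final sound of the genitive form *pepuzaholese* is /e/, which is a vowel, so the dative suffix is -u, giving *pepuzaholeseu*.

pepuzaholeseu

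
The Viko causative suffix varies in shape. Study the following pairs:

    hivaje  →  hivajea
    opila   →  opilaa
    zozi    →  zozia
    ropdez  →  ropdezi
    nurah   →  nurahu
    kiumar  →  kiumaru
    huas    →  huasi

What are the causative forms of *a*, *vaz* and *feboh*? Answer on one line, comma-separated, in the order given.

aa, vazi, febohu

The pattern is sibilance of the final sound: -i when the stem ends in a sibilant (*ropdez*, *huas*); -u when the stem ends in a non-sibilant consonant (*nurah*, *kiumar*); -a when the stem ends in a vowel (*hivaje*, *opila*, *zozi*).
Since the final sound of *a* is /a/ (a vowel), it takes -a, giving *aa*.
*vaz*: final sound = /z/, a sibilant → -i → *vazi*.
*feboh*: final sound = /h/, a non-sibilant consonant → -u → *febohu*.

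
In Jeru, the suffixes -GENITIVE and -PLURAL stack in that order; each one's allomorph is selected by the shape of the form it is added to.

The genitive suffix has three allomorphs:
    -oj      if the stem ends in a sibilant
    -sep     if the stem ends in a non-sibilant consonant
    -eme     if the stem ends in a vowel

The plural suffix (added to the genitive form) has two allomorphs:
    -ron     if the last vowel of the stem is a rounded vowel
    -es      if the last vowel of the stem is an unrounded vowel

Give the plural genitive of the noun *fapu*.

fapuemees

*fapu*: final sound = /u/, a vowel → -eme → *fapueme*.
Since the last vowel of the genitive form *fapueme* is /e/ (an unrounded vowel), it takes -es, giving *fapuemees*.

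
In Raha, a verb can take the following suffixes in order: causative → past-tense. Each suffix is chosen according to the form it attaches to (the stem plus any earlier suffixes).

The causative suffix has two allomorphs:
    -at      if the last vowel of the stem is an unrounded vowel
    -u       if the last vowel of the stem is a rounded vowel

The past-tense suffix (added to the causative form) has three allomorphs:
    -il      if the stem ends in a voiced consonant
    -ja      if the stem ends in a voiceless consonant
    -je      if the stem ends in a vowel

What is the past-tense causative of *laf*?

lafatja

The last vowel of *laf* is /a/, which is an unrounded vowel, so the causative suffix is -at, giving *lafat*.
The causative form *lafat* — final sound /t/ (a voiceless consonant) → -ja → *lafatja*.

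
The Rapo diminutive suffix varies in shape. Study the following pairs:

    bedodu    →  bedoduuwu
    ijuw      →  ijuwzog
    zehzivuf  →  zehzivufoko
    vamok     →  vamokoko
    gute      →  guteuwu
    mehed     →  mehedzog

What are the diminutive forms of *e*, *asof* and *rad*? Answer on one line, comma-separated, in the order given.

euwu, asofoko, radzog

The alternation tracks the final sound of the stem — -oko when the stem ends in a voiceless consonant (*zehzivuf*, *vamok*); -zog when the stem ends in a voiced consonant (*ijuw*, *mehed*); -uwu when the stem ends in a vowel (*bedodu*, *gute*).
*e*: final sound = /e/, a vowel → -uwu → *euwu*.
*asof* — final sound /f/ (a voiceless consonant) → -oko → *asofoko*.
The final sound of *rad* is /d/, which is a voiced consonant, so the suffix is -zog, giving *radzog*.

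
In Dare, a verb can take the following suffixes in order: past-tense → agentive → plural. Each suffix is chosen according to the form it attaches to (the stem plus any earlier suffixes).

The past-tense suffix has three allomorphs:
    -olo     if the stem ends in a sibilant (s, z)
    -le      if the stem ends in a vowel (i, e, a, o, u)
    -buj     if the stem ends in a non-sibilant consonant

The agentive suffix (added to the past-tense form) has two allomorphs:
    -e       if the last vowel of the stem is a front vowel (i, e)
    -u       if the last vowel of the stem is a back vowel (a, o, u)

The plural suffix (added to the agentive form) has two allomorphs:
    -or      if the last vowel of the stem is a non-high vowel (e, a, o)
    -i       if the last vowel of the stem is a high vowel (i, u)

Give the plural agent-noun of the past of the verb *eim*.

eimbujui

The final sound of *eim* is /m/, which is a non-sibilant consonant, so the past-tense suffix is -buj, giving *eimbuj*.
The past-tense form *eimbuj*: last vowel = /u/, a back vowel → -u → *eimbuju*.
The agentive form *eimbuju* — last vowel /u/ (a high vowel) → -i → *eimbujui*.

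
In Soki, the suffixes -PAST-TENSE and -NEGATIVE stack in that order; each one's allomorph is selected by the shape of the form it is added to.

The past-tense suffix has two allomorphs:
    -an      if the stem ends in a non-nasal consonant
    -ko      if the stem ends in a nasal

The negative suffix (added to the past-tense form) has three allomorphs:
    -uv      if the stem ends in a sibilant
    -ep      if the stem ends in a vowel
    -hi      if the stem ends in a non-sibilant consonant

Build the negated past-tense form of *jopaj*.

Since the final consonant of *jopaj* is /j/ (non-nasal), it takes -an, giving *jopajan*.
The past-tense form *jopajan*: final sound = /n/, a non-sibilant consonant → -hi → *jopajanhi*.

jopajanhi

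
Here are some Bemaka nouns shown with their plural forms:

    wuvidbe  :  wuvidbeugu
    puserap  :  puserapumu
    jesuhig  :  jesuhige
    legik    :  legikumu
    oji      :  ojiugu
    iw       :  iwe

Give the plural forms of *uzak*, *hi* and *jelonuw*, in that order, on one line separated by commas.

The suffix is conditioned by the final sound: -umu when the stem ends in a voiceless consonant (*puserap*, *legik*); -e when the stem ends in a voiced consonant (*jesuhig*, *iw*); -ugu when the stem ends in a vowel (*wuvidbe*, *oji*).
The final sound of *uzak* is /k/, which is a voiceless consonant, so the suffix is -umu, giving *uzakumu*.
Since the final sound of *hi* is /i/ (a vowel), it takes -ugu, giving *hiugu*.
Since the final sound of *jelonuw* is /w/ (a voiced consonant), it takes -e, giving *jelonuwe*.

uzakumu, hiugu, jelonuwe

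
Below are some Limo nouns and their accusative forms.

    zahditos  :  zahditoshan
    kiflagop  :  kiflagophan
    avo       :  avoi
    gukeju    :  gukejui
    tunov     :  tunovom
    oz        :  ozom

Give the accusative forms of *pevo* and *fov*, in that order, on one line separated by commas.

The alternation tracks the final sound of the stem — -han when the stem ends in a voiceless consonant (*zahditos*, *kiflagop*); -om when the stem ends in a voiced consonant (*tunov*, *oz*); -i when the stem ends in a vowel (*avo*, *gukeju*).
Since the final sound of *pevo* is /o/ (a vowel), it takes -i, giving *pevoi*.
Since the final sound of *fov* is /v/ (a voiced consonant), it takes -om, giving *fovom*.

pevoi, fovom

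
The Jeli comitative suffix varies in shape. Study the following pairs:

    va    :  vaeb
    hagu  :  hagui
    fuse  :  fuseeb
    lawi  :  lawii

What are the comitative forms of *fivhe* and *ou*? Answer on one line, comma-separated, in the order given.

The suffix is conditioned by the last vowel: -i when the last vowel of the stem is a high vowel (*hagu*, *lawi*); -eb when the last vowel of the stem is a non-high vowel (*va*, *fuse*).
*fivhe* — last vowel /e/ (a non-high vowel) → -eb → *fivheeb*.
The last vowel of *ou* is /u/, which is a high vowel, so the suffix is -i, giving *oui*.

fivheeb, oui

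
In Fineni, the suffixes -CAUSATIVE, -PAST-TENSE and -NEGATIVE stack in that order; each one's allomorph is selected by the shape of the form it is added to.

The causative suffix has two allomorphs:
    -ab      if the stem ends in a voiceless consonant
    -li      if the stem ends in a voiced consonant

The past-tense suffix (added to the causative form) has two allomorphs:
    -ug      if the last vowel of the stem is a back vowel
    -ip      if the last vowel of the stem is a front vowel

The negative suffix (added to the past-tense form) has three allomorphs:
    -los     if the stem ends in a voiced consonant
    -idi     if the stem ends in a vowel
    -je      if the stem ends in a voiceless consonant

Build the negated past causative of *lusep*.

lusepabuglos

The final consonant of *lusep* is /p/, which is voiceless, so the causative suffix is -ab, giving *lusepab*.
Since the last vowel of the causative form *lusepab* is /a/ (a back vowel), it takes -ug, giving *lusepabug*.
The past-tense form *lusepabug* — final sound /g/ (a voiced consonant) → -los → *lusepabuglos*.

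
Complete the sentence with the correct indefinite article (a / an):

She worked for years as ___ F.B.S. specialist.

The indefinite article is chosen by the initial *sound* of the following word, not its spelling.
The initialism *F.B.S.* is read letter by letter; the first letter, F, is pronounced /ɛf/, which begins with a vowel sound.
So the article is *an*: She worked for years as an F.B.S. specialist.

an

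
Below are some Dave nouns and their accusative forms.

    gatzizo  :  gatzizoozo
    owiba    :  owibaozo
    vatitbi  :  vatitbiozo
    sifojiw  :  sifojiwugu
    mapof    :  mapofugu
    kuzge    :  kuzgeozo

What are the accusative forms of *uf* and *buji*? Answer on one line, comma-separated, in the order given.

ufugu, bujiozo

The suffix is conditioned by the final sound: -ugu when the stem ends in a consonant (*sifojiw*, *mapof*); -ozo when the stem ends in a vowel (*gatzizo*, *owiba*, *vatitbi*, *kuzge*).
The final sound of *uf* is /f/, which is a consonant, so the suffix is -ugu, giving *ufugu*.
Since the final sound of *buji* is /i/ (a vowel), it takes -ozo, giving *bujiozo*.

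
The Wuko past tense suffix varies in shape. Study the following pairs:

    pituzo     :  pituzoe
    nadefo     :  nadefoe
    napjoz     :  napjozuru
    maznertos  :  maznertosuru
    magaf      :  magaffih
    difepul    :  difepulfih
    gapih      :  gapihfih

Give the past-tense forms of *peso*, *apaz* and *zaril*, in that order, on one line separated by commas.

The alternation tracks the final sound of the stem — -uru when the stem ends in a sibilant (*napjoz*, *maznertos*); -fih when the stem ends in a non-sibilant consonant (*magaf*, *difepul*, *gapih*); -e when the stem ends in a vowel (*pituzo*, *nadefo*).
*peso*: final sound = /o/, a vowel → -e → *pesoe*.
The final sound of *apaz* is /z/, which is a sibilant, so the suffix is -uru, giving *apazuru*.
Since the final sound of *zaril* is /l/ (a non-sibilant consonant), it takes -fih, giving *zarilfih*.

pesoe, apazuru, zarilfih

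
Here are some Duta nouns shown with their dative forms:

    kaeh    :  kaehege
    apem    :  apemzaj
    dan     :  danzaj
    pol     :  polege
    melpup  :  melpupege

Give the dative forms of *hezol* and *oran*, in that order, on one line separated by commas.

Looking at the final consonant of each stem: -zaj when the stem ends in a nasal (*apem*, *dan*); -ege when the stem ends in a non-nasal consonant (*kaeh*, *pol*, *melpup*).
*hezol* — final consonant /l/ (non-nasal) → -ege → *hezolege*.
Since the final consonant of *oran* is /n/ (a nasal), it takes -zaj, giving *oranzaj*.

hezolege, oranzaj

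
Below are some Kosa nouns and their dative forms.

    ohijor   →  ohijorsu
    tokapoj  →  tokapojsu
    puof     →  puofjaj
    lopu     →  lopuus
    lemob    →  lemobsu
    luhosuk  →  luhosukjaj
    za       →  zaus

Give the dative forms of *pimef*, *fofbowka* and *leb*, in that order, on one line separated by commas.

Looking at the final sound of each stem: -jaj when the stem ends in a voiceless consonant (*puof*, *luhosuk*); -su when the stem ends in a voiced consonant (*ohijor*, *tokapoj*, *lemob*); -us when the stem ends in a vowel (*lopu*, *za*).
*pimef* — final sound /f/ (a voiceless consonant) → -jaj → *pimefjaj*.
*fofbowka* — final sound /a/ (a vowel) → -us → *fofbowkaus*.
Since the final sound of *leb* is /b/ (a voiced consonant), it takes -su, giving *lebsu*.

pimefjaj, fofbowkaus, lebsu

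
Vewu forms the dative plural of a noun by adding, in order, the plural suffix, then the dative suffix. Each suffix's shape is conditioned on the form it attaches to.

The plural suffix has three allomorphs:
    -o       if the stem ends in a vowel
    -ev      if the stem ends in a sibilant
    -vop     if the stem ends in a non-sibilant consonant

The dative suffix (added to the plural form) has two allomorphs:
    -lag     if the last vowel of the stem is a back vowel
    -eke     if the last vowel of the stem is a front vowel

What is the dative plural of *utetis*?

Since the final sound of *utetis* is /s/ (a sibilant), it takes -ev, giving *utetisev*.
The plural form *utetisev*: last vowel = /e/, a front vowel → -eke → *utetiseveke*.

utetiseveke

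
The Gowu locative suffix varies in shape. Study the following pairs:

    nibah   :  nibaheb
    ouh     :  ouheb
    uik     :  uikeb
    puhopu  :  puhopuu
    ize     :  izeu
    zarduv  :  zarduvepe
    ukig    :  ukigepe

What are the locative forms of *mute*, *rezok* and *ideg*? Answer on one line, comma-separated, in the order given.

muteu, rezokeb, idegepe

The pattern is voicing of the final sound: -eb when the stem ends in a voiceless consonant (*nibah*, *ouh*, *uik*); -epe when the stem ends in a voiced consonant (*zarduv*, *ukig*); -u when the stem ends in a vowel (*puhopu*, *ize*).
Since the final sound of *mute* is /e/ (a vowel), it takes -u, giving *muteu*.
Since the final sound of *rezok* is /k/ (a voiceless consonant), it takes -eb, giving *rezokeb*.
The final sound of *ideg* is /g/, which is a voiced consonant, so the suffix is -epe, giving *idegepe*.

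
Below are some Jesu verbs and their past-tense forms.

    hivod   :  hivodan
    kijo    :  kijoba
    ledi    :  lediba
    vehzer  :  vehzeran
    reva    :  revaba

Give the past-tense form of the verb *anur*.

anuran

The alternation tracks the final sound of the stem — -an when the stem ends in a consonant (*hivod*, *vehzer*); -ba when the stem ends in a vowel (*kijo*, *ledi*, *reva*).
*anur* — final sound /r/ (a consonant) → -an → *anuran*.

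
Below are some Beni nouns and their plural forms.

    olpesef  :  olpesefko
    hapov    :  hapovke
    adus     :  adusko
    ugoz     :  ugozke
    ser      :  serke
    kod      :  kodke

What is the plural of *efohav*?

The alternation tracks the final consonant of the stem — -ko when the stem ends in a voiceless consonant (*olpesef*, *adus*); -ke when the stem ends in a voiced consonant (*hapov*, *ugoz*, *ser*, *kod*).
Since the final consonant of *efohav* is /v/ (voiced), it takes -ke, giving *efohavke*.

efohavke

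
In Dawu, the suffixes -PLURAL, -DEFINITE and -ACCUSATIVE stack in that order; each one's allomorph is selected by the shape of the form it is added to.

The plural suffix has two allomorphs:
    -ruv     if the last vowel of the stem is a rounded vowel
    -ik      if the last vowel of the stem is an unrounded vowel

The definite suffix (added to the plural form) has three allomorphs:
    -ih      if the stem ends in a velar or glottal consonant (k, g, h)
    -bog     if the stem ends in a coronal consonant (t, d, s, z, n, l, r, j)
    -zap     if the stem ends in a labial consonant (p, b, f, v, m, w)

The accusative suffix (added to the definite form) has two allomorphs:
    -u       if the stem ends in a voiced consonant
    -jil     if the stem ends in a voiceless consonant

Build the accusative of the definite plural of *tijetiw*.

*tijetiw*: last vowel = /i/, an unrounded vowel → -ik → *tijetiwik*.
The plural form *tijetiwik* — final consonant /k/ (velar/glottal) → -ih → *tijetiwikih*.
Since the final consonant of the definite form *tijetiwikih* is /h/ (voiceless), it takes -jil, giving *tijetiwikihjil*.

tijetiwikihjil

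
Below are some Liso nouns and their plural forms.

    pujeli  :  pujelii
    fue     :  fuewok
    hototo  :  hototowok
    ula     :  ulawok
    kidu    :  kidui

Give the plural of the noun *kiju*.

The pattern is height harmony: -i when the last vowel of the stem is a high vowel (*pujeli*, *kidu*); -wok when the last vowel of the stem is a non-high vowel (*fue*, *hototo*, *ula*).
The last vowel of *kiju* is /u/, which is a high vowel, so the suffix is -i, giving *kijui*.

kijui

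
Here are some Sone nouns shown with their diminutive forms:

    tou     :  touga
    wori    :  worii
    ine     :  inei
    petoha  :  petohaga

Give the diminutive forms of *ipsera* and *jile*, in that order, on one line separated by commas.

Looking at the last vowel of each stem: -i when the last vowel of the stem is a front vowel (*wori*, *ine*); -ga when the last vowel of the stem is a back vowel (*tou*, *petoha*).
The last vowel of *ipsera* is /a/, which is a back vowel, so the suffix is -ga, giving *ipseraga*.
The last vowel of *jile* is /e/, which is a front vowel, so the suffix is -i, giving *jilei*.

ipseraga, jilei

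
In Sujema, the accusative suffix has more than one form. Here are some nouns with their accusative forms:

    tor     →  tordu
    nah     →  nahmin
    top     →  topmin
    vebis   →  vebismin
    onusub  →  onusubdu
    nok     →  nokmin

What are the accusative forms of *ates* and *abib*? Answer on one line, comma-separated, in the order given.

The alternation tracks the final consonant of the stem — -min when the stem ends in a voiceless consonant (*nah*, *top*, *vebis*, *nok*); -du when the stem ends in a voiced consonant (*tor*, *onusub*).
The final consonant of *ates* is /s/, which is voiceless, so the suffix is -min, giving *atesmin*.
*abib*: final consonant = /b/, voiced → -du → *abibdu*.

atesmin, abibdu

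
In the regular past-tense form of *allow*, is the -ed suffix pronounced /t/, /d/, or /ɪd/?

/d/

The stem *allow* ends in a voiced sound other than /d/.
The -ed suffix is realized as /ɪd/ after /t, d/; as /t/ after other voiceless consonants; and as /d/ after other voiced sounds.
So -ed on *allow* is pronounced /d/.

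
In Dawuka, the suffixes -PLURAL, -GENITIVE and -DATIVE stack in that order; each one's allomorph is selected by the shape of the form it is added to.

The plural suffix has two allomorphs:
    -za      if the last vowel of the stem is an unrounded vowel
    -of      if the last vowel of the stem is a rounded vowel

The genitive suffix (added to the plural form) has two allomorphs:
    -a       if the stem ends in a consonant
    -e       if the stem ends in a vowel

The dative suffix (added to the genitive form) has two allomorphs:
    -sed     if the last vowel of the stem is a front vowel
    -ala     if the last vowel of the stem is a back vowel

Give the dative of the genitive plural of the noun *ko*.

koofaala

*ko*: last vowel = /o/, a rounded vowel → -of → *koof*.
Since the final sound of the plural form *koof* is /f/ (a consonant), it takes -a, giving *koofa*.
The last vowel of the genitive form *koofa* is /a/, which is a back vowel, so the dative suffix is -ala, giving *koofaala*.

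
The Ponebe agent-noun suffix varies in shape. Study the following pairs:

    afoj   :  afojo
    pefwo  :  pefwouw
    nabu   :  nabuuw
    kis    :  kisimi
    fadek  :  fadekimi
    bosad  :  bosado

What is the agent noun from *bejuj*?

The pattern is voicing of the final sound: -imi when the stem ends in a voiceless consonant (*kis*, *fadek*); -o when the stem ends in a voiced consonant (*afoj*, *bosad*); -uw when the stem ends in a vowel (*pefwo*, *nabu*).
The final sound of *bejuj* is /j/, which is a voiced consonant, so the suffix is -o, giving *bejujo*.

bejujo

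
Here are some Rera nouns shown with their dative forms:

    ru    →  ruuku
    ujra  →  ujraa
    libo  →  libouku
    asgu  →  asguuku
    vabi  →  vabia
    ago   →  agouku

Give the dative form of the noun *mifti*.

miftia

Looking at the last vowel of each stem: -uku when the last vowel of the stem is a rounded vowel (*ru*, *libo*, *asgu*, *ago*); -a when the last vowel of the stem is an unrounded vowel (*ujra*, *vabi*).
*mifti* — last vowel /i/ (an unrounded vowel) → -a → *miftia*.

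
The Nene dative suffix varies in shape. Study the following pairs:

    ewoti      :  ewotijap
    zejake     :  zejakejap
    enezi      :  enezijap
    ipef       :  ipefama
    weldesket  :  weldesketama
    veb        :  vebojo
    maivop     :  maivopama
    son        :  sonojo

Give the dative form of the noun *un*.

The suffix is conditioned by the final sound: -ama when the stem ends in a voiceless consonant (*ipef*, *weldesket*, *maivop*); -ojo when the stem ends in a voiced consonant (*veb*, *son*); -jap when the stem ends in a vowel (*ewoti*, *zejake*, *enezi*).
*un*: final sound = /n/, a voiced consonant → -ojo → *unojo*.

unojo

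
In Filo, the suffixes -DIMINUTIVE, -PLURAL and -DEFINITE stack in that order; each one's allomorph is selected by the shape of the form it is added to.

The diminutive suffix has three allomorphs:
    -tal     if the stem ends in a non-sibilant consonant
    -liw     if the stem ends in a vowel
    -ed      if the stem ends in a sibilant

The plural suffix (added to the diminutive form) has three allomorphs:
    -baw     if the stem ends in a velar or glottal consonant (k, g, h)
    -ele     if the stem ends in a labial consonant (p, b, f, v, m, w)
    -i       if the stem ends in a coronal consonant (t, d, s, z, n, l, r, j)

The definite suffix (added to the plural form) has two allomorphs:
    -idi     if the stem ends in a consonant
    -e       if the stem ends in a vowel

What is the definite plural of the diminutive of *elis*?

*elis* — final sound /s/ (a sibilant) → -ed → *elised*.
Since the final consonant of the diminutive form *elised* is /d/ (coronal), it takes -i, giving *elisedi*.
The final sound of the plural form *elisedi* is /i/, which is a vowel, so the definite suffix is -e, giving *elisedie*.

elisedie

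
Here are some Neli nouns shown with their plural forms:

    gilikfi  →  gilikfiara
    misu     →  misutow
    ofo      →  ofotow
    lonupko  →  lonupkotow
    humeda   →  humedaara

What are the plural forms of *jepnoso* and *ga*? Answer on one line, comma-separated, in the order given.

jepnosotow, gaara

The suffix is conditioned by the last vowel: -tow when the last vowel of the stem is a rounded vowel (*misu*, *ofo*, *lonupko*); -ara when the last vowel of the stem is an unrounded vowel (*gilikfi*, *humeda*).
Since the last vowel of *jepnoso* is /o/ (a rounded vowel), it takes -tow, giving *jepnosotow*.
*ga*: last vowel = /a/, an unrounded vowel → -ara → *gaara*.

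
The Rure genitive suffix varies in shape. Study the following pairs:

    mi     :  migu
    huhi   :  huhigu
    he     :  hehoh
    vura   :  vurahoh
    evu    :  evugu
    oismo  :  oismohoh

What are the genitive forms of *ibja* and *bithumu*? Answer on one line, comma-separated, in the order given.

The pattern is height harmony: -gu when the last vowel of the stem is a high vowel (*mi*, *huhi*, *evu*); -hoh when the last vowel of the stem is a non-high vowel (*he*, *vura*, *oismo*).
Since the last vowel of *ibja* is /a/ (a non-high vowel), it takes -hoh, giving *ibjahoh*.
*bithumu*: last vowel = /u/, a high vowel → -gu → *bithumugu*.

ibjahoh, bithumugu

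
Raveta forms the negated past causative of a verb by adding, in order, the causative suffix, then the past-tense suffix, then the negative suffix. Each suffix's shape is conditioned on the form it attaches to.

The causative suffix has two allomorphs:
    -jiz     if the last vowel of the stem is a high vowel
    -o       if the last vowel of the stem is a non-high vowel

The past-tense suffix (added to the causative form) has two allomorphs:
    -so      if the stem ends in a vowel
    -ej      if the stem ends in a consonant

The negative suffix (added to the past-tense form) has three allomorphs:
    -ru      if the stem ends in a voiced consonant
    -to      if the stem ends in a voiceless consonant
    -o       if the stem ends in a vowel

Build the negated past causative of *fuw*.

Since the last vowel of *fuw* is /u/ (a high vowel), it takes -jiz, giving *fuwjiz*.
The causative form *fuwjiz*: final sound = /z/, a consonant → -ej → *fuwjizej*.
The final sound of the past-tense form *fuwjizej* is /j/, which is a voiced consonant, so the negative suffix is -ru, giving *fuwjizejru*.

fuwjizejru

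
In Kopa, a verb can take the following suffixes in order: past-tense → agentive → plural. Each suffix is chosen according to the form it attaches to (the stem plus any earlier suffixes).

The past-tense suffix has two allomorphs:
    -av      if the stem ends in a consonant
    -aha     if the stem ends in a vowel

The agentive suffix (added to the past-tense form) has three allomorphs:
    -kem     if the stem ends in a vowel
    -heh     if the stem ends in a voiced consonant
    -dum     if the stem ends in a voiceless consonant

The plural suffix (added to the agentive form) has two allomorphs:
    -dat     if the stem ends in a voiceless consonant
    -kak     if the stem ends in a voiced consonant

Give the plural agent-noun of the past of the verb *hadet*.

Since the final sound of *hadet* is /t/ (a consonant), it takes -av, giving *hadetav*.
Since the final sound of the past-tense form *hadetav* is /v/ (a voiced consonant), it takes -heh, giving *hadetavheh*.
The agentive form *hadetavheh*: final consonant = /h/, voiceless → -dat → *hadetavhehdat*.

hadetavhehdat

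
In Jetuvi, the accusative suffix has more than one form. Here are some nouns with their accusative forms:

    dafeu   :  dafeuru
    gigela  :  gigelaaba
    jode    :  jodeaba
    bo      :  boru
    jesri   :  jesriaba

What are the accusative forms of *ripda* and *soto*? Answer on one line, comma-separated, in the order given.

ripdaaba, sotoru

The pattern is rounding harmony: -ru when the last vowel of the stem is a rounded vowel (*dafeu*, *bo*); -aba when the last vowel of the stem is an unrounded vowel (*gigela*, *jode*, *jesri*).
The last vowel of *ripda* is /a/, which is an unrounded vowel, so the suffix is -aba, giving *ripdaaba*.
The last vowel of *soto* is /o/, which is a rounded vowel, so the suffix is -ru, giving *sotoru*.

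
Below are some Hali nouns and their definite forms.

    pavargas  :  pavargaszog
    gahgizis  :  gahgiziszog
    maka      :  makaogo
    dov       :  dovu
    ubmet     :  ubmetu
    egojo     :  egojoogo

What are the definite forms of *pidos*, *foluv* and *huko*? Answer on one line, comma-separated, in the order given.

The pattern is sibilance of the final sound: -zog when the stem ends in a sibilant (*pavargas*, *gahgizis*); -u when the stem ends in a non-sibilant consonant (*dov*, *ubmet*); -ogo when the stem ends in a vowel (*maka*, *egojo*).
The final sound of *pidos* is /s/, which is a sibilant, so the suffix is -zog, giving *pidoszog*.
Since the final sound of *foluv* is /v/ (a non-sibilant consonant), it takes -u, giving *foluvu*.
The final sound of *huko* is /o/, which is a vowel, so the suffix is -ogo, giving *hukoogo*.

pidoszog, foluvu, hukoogo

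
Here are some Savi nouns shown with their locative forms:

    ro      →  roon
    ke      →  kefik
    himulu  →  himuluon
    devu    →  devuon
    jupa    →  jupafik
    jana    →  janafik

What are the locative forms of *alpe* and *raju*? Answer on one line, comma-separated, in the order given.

alpefik, rajuon

The pattern is rounding harmony: -on when the last vowel of the stem is a rounded vowel (*ro*, *himulu*, *devu*); -fik when the last vowel of the stem is an unrounded vowel (*ke*, *jupa*, *jana*).
*alpe*: last vowel = /e/, an unrounded vowel → -fik → *alpefik*.
*raju* — last vowel /u/ (a rounded vowel) → -on → *rajuon*.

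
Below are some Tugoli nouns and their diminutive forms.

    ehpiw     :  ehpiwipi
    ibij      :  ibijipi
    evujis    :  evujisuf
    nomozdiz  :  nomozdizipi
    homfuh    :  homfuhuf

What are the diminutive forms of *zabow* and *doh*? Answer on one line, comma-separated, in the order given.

Looking at the final consonant of each stem: -uf when the stem ends in a voiceless consonant (*evujis*, *homfuh*); -ipi when the stem ends in a voiced consonant (*ehpiw*, *ibij*, *nomozdiz*).
*zabow*: final consonant = /w/, voiced → -ipi → *zabowipi*.
The final consonant of *doh* is /h/, which is voiceless, so the suffix is -uf, giving *dohuf*.

zabowipi, dohuf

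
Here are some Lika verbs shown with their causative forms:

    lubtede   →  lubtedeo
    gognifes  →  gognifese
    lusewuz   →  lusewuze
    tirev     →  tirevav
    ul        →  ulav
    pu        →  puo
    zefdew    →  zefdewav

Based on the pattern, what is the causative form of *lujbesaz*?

The alternation tracks the final sound of the stem — -e when the stem ends in a sibilant (*gognifes*, *lusewuz*); -av when the stem ends in a non-sibilant consonant (*tirev*, *ul*, *zefdew*); -o when the stem ends in a vowel (*lubtede*, *pu*).
The final sound of *lujbesaz* is /z/, which is a sibilant, so the suffix is -e, giving *lujbesaze*.

lujbesaze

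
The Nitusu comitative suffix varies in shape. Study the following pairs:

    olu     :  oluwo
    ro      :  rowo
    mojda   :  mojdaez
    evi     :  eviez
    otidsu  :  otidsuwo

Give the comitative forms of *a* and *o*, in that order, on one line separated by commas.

The alternation tracks the last vowel of the stem — -wo when the last vowel of the stem is a rounded vowel (*olu*, *ro*, *otidsu*); -ez when the last vowel of the stem is an unrounded vowel (*mojda*, *evi*).
*a*: last vowel = /a/, an unrounded vowel → -ez → *aez*.
The last vowel of *o* is /o/, which is a rounded vowel, so the suffix is -wo, giving *owo*.

aez, owo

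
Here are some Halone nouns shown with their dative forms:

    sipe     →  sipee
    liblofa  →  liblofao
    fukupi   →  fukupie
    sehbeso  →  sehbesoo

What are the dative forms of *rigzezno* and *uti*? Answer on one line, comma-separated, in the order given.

rigzeznoo, utie

The pattern is front/back vowel harmony: -e when the last vowel of the stem is a front vowel (*sipe*, *fukupi*); -o when the last vowel of the stem is a back vowel (*liblofa*, *sehbeso*).
*rigzezno*: last vowel = /o/, a back vowel → -o → *rigzeznoo*.
*uti* — last vowel /i/ (a front vowel) → -e → *utie*.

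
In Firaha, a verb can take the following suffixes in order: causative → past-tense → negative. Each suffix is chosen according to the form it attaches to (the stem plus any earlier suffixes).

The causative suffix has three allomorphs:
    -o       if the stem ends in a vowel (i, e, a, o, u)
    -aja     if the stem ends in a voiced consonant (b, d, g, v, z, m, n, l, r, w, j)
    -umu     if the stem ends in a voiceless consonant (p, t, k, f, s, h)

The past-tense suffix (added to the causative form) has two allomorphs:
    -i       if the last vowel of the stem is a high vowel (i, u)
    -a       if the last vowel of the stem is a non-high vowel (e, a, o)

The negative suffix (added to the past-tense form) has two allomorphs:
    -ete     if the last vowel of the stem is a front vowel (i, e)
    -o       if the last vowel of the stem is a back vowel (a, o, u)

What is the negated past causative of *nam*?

*nam*: final sound = /m/, a voiced consonant → -aja → *namaja*.
The causative form *namaja*: last vowel = /a/, a non-high vowel → -a → *namajaa*.
The last vowel of the past-tense form *namajaa* is /a/, which is a back vowel, so the negative suffix is -o, giving *namajaao*.

namajaao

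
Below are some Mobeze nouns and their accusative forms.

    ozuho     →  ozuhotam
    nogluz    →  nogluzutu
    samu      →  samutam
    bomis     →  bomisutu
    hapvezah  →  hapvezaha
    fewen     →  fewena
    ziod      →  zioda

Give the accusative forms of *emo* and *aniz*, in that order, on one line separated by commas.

The alternation tracks the final sound of the stem — -utu when the stem ends in a sibilant (*nogluz*, *bomis*); -a when the stem ends in a non-sibilant consonant (*hapvezah*, *fewen*, *ziod*); -tam when the stem ends in a vowel (*ozuho*, *samu*).
Since the final sound of *emo* is /o/ (a vowel), it takes -tam, giving *emotam*.
The final sound of *aniz* is /z/, which is a sibilant, so the suffix is -utu, giving *anizutu*.

emotam, anizutu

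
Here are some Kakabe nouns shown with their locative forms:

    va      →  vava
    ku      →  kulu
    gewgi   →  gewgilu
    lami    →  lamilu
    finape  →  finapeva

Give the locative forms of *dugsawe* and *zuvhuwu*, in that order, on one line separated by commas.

dugsaweva, zuvhuwulu

The alternation tracks the last vowel of the stem — -lu when the last vowel of the stem is a high vowel (*ku*, *gewgi*, *lami*); -va when the last vowel of the stem is a non-high vowel (*va*, *finape*).
Since the last vowel of *dugsawe* is /e/ (a non-high vowel), it takes -va, giving *dugsaweva*.
Since the last vowel of *zuvhuwu* is /u/ (a high vowel), it takes -lu, giving *zuvhuwulu*.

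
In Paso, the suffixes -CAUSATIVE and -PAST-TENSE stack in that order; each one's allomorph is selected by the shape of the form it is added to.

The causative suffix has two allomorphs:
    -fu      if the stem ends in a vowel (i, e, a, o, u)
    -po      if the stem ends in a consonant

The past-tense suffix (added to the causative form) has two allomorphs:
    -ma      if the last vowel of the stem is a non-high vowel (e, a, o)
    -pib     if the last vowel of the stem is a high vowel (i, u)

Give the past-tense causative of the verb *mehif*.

*mehif* — final sound /f/ (a consonant) → -po → *mehifpo*.
The causative form *mehifpo*: last vowel = /o/, a non-high vowel → -ma → *mehifpoma*.

mehifpoma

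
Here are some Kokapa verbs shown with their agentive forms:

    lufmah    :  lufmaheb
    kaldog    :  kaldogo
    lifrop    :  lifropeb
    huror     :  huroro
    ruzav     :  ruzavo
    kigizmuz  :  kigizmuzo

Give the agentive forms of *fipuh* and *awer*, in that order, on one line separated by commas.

The suffix is conditioned by the final consonant: -eb when the stem ends in a voiceless consonant (*lufmah*, *lifrop*); -o when the stem ends in a voiced consonant (*kaldog*, *huror*, *ruzav*, *kigizmuz*).
The final consonant of *fipuh* is /h/, which is voiceless, so the suffix is -eb, giving *fipuheb*.
Since the final consonant of *awer* is /r/ (voiced), it takes -o, giving *awero*.

fipuheb, awero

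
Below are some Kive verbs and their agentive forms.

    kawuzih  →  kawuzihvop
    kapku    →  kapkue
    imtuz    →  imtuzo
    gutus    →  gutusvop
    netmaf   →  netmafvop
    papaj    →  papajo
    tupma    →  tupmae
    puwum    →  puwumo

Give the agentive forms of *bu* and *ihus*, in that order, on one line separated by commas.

The pattern is voicing of the final sound: -vop when the stem ends in a voiceless consonant (*kawuzih*, *gutus*, *netmaf*); -o when the stem ends in a voiced consonant (*imtuz*, *papaj*, *puwum*); -e when the stem ends in a vowel (*kapku*, *tupma*).
Since the final sound of *bu* is /u/ (a vowel), it takes -e, giving *bue*.
*ihus* — final sound /s/ (a voiceless consonant) → -vop → *ihusvop*.

bue, ihusvop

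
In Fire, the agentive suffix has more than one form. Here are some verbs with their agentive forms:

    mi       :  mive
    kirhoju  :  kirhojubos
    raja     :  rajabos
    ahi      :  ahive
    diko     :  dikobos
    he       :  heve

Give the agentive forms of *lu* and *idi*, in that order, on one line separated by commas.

lubos, idive

Looking at the last vowel of each stem: -ve when the last vowel of the stem is a front vowel (*mi*, *ahi*, *he*); -bos when the last vowel of the stem is a back vowel (*kirhoju*, *raja*, *diko*).
Since the last vowel of *lu* is /u/ (a back vowel), it takes -bos, giving *lubos*.
*idi*: last vowel = /i/, a front vowel → -ve → *idive*.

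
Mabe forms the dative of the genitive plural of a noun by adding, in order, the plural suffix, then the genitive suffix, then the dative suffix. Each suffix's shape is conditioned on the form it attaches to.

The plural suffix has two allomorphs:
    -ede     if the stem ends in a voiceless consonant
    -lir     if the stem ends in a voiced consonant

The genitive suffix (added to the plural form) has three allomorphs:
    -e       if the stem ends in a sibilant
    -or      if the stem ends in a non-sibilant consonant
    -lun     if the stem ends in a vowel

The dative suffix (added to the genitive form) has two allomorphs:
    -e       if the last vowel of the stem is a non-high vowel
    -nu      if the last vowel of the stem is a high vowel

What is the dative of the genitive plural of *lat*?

*lat* — final consonant /t/ (voiceless) → -ede → *latede*.
Since the final sound of the plural form *latede* is /e/ (a vowel), it takes -lun, giving *latedelun*.
Since the last vowel of the genitive form *latedelun* is /u/ (a high vowel), it takes -nu, giving *latedelunnu*.

latedelunnu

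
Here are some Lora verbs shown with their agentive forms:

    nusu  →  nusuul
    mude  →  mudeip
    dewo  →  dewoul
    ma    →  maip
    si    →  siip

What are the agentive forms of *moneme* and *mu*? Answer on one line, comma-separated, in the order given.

monemeip, muul

The suffix is conditioned by the last vowel: -ul when the last vowel of the stem is a rounded vowel (*nusu*, *dewo*); -ip when the last vowel of the stem is an unrounded vowel (*mude*, *ma*, *si*).
Since the last vowel of *moneme* is /e/ (an unrounded vowel), it takes -ip, giving *monemeip*.
The last vowel of *mu* is /u/, which is a rounded vowel, so the suffix is -ul, giving *muul*.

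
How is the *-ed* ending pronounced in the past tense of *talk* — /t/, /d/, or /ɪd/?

The stem *talk* ends in a voiceless consonant other than /t/.
The -ed suffix is realized as /ɪd/ after /t, d/; as /t/ after other voiceless consonants; and as /d/ after other voiced sounds.
So -ed on *talk* is pronounced /t/.

/t/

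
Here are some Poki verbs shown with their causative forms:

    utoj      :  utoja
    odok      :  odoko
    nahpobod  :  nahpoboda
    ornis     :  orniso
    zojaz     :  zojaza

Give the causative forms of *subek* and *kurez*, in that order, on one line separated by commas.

Looking at the final consonant of each stem: -o when the stem ends in a voiceless consonant (*odok*, *ornis*); -a when the stem ends in a voiced consonant (*utoj*, *nahpobod*, *zojaz*).
The final consonant of *subek* is /k/, which is voiceless, so the suffix is -o, giving *subeko*.
The final consonant of *kurez* is /z/, which is voiced, so the suffix is -a, giving *kureza*.

subeko, kureza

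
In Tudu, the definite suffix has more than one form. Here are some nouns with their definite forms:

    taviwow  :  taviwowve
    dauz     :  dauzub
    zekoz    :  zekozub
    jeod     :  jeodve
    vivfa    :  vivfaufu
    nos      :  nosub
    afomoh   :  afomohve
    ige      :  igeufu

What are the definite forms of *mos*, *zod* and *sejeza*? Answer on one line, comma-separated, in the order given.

mosub, zodve, sejezaufu

The pattern is sibilance of the final sound: -ub when the stem ends in a sibilant (*dauz*, *zekoz*, *nos*); -ve when the stem ends in a non-sibilant consonant (*taviwow*, *jeod*, *afomoh*); -ufu when the stem ends in a vowel (*vivfa*, *ige*).
*mos* — final sound /s/ (a sibilant) → -ub → *mosub*.
Since the final sound of *zod* is /d/ (a non-sibilant consonant), it takes -ve, giving *zodve*.
The final sound of *sejeza* is /a/, which is a vowel, so the suffix is -ufu, giving *sejezaufu*.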